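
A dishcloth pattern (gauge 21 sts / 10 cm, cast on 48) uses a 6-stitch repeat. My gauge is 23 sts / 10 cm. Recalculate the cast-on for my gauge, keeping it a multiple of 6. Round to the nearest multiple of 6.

54 stitches.

48 × 23 / 21 = 52.57.
Nearest multiple of 6: 54.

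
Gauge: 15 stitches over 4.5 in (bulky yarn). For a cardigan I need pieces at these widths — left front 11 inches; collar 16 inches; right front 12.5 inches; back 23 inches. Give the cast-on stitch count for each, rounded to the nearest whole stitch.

Rate = 15/4.5 = 3.333 sts per in.
left front: 11 × 3.333 = 36.67 → 37.
collar: 16 × 3.333 = 53.33 → 53.
right front: 12.5 × 3.333 = 41.67 → 42.
back: 23 × 3.333 = 76.67 → 77.

left front 37; collar 53; right front 42; back 77.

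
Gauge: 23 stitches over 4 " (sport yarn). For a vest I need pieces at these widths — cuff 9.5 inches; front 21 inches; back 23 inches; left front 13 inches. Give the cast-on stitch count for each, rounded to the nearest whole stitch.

Rate = 23/4 = 5.75 sts per in.
cuff: 9.5 × 5.75 = 54.62 → 55.
front: 21 × 5.75 = 120.75 → 121.
back: 23 × 5.75 = 132.25 → 132.
left front: 13 × 5.75 = 74.75 → 75.

cuff 55; front 121; back 132; left front 75.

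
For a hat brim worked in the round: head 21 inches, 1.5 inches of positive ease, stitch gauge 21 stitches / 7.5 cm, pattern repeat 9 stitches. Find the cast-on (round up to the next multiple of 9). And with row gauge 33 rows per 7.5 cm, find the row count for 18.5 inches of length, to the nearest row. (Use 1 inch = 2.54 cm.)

Finished = 21 + 1.5 = 22.5 inches.
22.5 inches × 2.54 = 57.15 cm.
21/7.5 = 2.8 sts per cm; 57.15 × 2.8 = 160.02 sts.
Next multiple of 9 → 162.
18.5 inches = 46.99 cm; × 4.4 = 206.76 → 207 rows.

Cast on 162 stitches; work 207 rows.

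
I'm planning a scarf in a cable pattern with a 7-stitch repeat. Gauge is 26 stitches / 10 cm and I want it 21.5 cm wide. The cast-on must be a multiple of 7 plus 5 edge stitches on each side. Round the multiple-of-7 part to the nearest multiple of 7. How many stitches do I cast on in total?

Cast on 59 stitches.

26 / 10 = 2.6 sts per cm.
21.5 × 2.6 = 55.90 sts.
Less 10 edge sts → 45.90 for the repeat.
Nearest multiple of 7: 49.
Add back 10 edge sts → 59.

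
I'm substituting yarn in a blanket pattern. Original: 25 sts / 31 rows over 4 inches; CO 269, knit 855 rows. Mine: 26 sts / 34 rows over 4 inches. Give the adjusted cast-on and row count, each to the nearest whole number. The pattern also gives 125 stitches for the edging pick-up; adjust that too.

Cast on 280 stitches; work 938 rows; edging pick-up 130 stitches.

Stitches: 269 × 26/25 = 279.76 → 280.
Rows: 855 × 34/31 = 937.74 → 938.
edging pick-up: 125 × 26/25 = 130.00 → 130.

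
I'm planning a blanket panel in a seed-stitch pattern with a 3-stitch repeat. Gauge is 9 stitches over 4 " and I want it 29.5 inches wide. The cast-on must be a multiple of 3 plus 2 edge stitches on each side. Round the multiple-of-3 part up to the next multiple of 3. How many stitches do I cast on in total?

9 / 4 = 2.25 sts per inch.
29.5 × 2.25 = 66.38 sts.
Less 4 edge sts → 62.38 for the repeat.
Next multiple of 3: 63.
Add back 4 edge sts → 67.

67 stitches.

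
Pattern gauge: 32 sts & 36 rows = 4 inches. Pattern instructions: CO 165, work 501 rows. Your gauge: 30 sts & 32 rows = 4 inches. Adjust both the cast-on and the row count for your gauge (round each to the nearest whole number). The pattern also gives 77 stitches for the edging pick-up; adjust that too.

Stitches: 165 × 30/32 = 154.69 → 155.
Rows: 501 × 32/36 = 445.33 → 445.
edging pick-up: 77 × 30/32 = 72.19 → 72.

Cast on 155 stitches; work 445 rows; edging pick-up 72 stitches.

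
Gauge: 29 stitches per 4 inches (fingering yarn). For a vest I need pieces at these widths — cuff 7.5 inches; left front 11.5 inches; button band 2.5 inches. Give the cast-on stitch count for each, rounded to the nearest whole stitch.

Rate = 29/4 = 7.25 sts per in.
cuff: 7.5 × 7.25 = 54.38 → 54.
left front: 11.5 × 7.25 = 83.38 → 83.
button band: 2.5 × 7.25 = 18.12 → 18.

cuff 54; left front 83; button band 18.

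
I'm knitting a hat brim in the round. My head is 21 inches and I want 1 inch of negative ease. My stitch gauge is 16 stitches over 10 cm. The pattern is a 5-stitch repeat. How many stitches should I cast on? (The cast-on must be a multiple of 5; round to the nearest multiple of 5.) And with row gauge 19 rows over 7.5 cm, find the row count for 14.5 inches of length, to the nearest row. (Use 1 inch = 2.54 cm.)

Cast on 80 stitches; work 93 rows.

Finished = 21 − 1 = 20 inches.
20 inches × 2.54 = 50.80 cm.
16/10 = 1.6 sts per cm; 50.80 × 1.6 = 81.28 sts.
Nearest multiple of 5 → 80.
14.5 inches = 36.83 cm; × 2.533 = 93.30 → 93 rows.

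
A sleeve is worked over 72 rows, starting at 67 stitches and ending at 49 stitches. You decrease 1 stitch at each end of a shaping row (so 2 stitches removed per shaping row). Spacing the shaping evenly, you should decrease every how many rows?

Stitches to remove: |49 − 67| = 18.
Shaping rows needed: 18 / 2 = 9.
72 rows / 9 = every 8 rows.

Decrease every 8th row.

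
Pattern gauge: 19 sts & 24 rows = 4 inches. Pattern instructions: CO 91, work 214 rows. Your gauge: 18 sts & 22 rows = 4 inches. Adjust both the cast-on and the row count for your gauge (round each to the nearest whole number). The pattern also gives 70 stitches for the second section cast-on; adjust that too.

Cast on 86 stitches; work 196 rows; second section cast-on 66 stitches.

Stitches: 91 × 18/19 = 86.21 → 86.
Rows: 214 × 22/24 = 196.17 → 196.
second section cast-on: 70 × 18/19 = 66.32 → 66.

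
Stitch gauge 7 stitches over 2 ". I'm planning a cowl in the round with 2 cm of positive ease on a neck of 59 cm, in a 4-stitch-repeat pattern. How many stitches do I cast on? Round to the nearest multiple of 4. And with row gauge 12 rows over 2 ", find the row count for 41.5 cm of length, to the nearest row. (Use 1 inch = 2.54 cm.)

Finished = 59 + 2 = 61 cm.
61 cm × 1/2.54 = 24.02 inches.
7/2 = 3.5 sts per in; 24.02 × 3.5 = 84.06 sts.
Nearest multiple of 4 → 84.
41.5 cm = 16.34 inches; × 6 = 98.03 → 98 rows.

Cast on 84 stitches; work 98 rows.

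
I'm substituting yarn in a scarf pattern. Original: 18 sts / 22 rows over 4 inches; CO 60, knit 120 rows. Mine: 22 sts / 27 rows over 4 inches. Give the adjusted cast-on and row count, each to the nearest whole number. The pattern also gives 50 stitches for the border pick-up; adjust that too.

Stitches: 60 × 22/18 = 73.33 → 73.
Rows: 120 × 27/22 = 147.27 → 147.
border pick-up: 50 × 22/18 = 61.11 → 61.

Cast on 73 stitches; work 147 rows; border pick-up 61 stitches.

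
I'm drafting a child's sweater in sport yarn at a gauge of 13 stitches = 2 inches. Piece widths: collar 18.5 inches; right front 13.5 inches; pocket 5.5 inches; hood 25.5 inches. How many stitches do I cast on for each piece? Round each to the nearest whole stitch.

collar 120; right front 88; pocket 36; hood 166.

Rate = 13/2 = 6.5 sts per in.
collar: 18.5 × 6.5 = 120.25 → 120.
right front: 13.5 × 6.5 = 87.75 → 88.
pocket: 5.5 × 6.5 = 35.75 → 36.
hood: 25.5 × 6.5 = 165.75 → 166.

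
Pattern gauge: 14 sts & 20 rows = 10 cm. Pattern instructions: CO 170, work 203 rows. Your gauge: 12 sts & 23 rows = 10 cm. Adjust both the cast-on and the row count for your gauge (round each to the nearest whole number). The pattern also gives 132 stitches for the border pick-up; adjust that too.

Cast on 146 stitches; work 233 rows; border pick-up 113 stitches.

Stitches: 170 × 12/14 = 145.71 → 146.
Rows: 203 × 23/20 = 233.45 → 233.
border pick-up: 132 × 12/14 = 113.14 → 113.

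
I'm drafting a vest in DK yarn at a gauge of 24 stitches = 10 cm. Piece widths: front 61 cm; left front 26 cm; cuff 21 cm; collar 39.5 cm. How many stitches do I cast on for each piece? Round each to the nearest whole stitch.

Rate = 24/10 = 2.4 sts per cm.
front: 61 × 2.4 = 146.40 → 146.
left front: 26 × 2.4 = 62.40 → 62.
cuff: 21 × 2.4 = 50.40 → 50.
collar: 39.5 × 2.4 = 94.80 → 95.

front 146; left front 62; cuff 50; collar 95.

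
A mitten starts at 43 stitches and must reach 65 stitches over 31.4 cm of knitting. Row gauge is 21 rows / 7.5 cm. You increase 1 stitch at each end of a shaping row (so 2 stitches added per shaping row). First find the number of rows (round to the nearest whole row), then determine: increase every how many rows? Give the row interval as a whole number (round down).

Rows = 31.4 × 2.8 = 87.9 → 88 rows.
Stitches to add: 22 → 11 shaping rows (at 2 st each).
88 / 11 = 8.00 → every 8 rows.

Increase every 8th row.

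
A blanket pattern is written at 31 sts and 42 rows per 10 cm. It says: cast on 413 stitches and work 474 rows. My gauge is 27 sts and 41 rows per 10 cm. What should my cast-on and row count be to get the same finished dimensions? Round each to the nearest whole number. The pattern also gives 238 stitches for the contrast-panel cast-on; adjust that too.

Stitches: 413 × 27/31 = 359.71 → 360.
Rows: 474 × 41/42 = 462.71 → 463.
contrast-panel cast-on: 238 × 27/31 = 207.29 → 207.

Cast on 360 stitches; work 463 rows; contrast-panel cast-on 207 stitches.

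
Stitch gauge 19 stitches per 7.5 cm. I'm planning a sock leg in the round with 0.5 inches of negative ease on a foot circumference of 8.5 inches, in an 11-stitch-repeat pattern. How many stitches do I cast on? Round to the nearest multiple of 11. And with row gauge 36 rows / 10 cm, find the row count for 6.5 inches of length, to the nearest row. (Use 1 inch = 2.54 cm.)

Finished = 8.5 − 0.5 = 8 inches.
8 inches × 2.54 = 20.32 cm.
19/7.5 = 2.533 sts per cm; 20.32 × 2.533 = 51.48 sts.
Nearest multiple of 11 → 55.
6.5 inches = 16.51 cm; × 3.6 = 59.44 → 59 rows.

Cast on 55 stitches; work 59 rows.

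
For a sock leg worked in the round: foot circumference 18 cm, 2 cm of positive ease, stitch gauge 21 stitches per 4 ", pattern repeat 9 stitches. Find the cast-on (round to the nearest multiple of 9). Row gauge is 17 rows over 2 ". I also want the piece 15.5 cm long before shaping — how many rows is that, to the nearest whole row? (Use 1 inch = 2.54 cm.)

Finished = 18 + 2 = 20 cm.
20 cm × 1/2.54 = 7.87 inches.
21/4 = 5.25 sts per in; 7.87 × 5.25 = 41.34 sts.
Nearest multiple of 9 → 45.
15.5 cm = 6.10 inches; × 8.5 = 51.87 → 52 rows.

Cast on 45 stitches; work 52 rows.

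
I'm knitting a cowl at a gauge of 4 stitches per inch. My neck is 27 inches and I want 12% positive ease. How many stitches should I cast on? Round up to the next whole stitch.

Finished = 27 × 1.12 = 30.24 in.
4 / 1 = 4 sts per inch.
30.24 × 4 = 120.96 sts.
→ 121 sts.

121 stitches.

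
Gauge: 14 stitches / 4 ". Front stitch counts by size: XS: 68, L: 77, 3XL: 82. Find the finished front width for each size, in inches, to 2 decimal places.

14/4 = 3.5 sts per in.
XS: 68 / 3.5 = 19.429 → 19.43 in.
L: 77 / 3.5 = 22.000 → 22.00 in.
3XL: 82 / 3.5 = 23.429 → 23.43 in.

XS 19.43 inches; L 22.00 inches; 3XL 23.43 inches.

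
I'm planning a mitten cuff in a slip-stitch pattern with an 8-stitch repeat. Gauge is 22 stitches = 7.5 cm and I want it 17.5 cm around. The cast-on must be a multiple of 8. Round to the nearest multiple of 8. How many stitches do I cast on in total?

22 / 7.5 = 2.933 sts per cm.
17.5 × 2.933 = 51.33 sts.
Nearest multiple of 8: 48.

Cast on 48 stitches.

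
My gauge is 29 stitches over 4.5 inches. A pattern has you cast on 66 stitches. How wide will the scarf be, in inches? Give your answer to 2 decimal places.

29 stitches / 4.5 inch = 6.444 stitches per inch.
66 / 6.444 = 10.241 inches.

10.24 inches.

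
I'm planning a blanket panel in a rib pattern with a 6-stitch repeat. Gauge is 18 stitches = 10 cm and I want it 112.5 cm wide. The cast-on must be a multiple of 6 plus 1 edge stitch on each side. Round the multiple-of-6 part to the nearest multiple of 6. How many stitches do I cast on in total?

18 / 10 = 1.8 sts per cm.
112.5 × 1.8 = 202.50 sts.
Less 2 edge sts → 200.50 for the repeat.
Nearest multiple of 6: 198.
Add back 2 edge sts → 200.

200 stitches.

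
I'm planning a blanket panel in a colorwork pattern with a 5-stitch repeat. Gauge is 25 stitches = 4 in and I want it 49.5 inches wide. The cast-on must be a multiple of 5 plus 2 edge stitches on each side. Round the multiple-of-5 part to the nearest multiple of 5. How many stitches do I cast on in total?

25 / 4 = 6.25 sts per inch.
49.5 × 6.25 = 309.38 sts.
Less 4 edge sts → 305.38 for the repeat.
Nearest multiple of 5: 305.
Add back 4 edge sts → 309.

Cast on 309 stitches.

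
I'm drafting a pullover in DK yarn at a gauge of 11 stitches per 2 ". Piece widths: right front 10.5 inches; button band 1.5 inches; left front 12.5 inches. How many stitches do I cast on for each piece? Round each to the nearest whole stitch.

right front 58; button band 8; left front 69.

Rate = 11/2 = 5.5 sts per in.
right front: 10.5 × 5.5 = 57.75 → 58.
button band: 1.5 × 5.5 = 8.25 → 8.
left front: 12.5 × 5.5 = 68.75 → 69.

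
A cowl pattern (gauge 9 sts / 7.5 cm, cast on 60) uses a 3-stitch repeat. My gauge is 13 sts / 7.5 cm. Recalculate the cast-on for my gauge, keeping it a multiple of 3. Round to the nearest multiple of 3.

Cast on 87 stitches.

60 × 13 / 9 = 86.67.
Nearest multiple of 3: 87.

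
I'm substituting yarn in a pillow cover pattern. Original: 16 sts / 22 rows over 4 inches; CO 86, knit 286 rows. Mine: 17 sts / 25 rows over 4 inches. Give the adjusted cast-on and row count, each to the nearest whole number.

Cast on 91 stitches; work 325 rows.

Stitches: 86 × 17/16 = 91.38 → 91.
Rows: 286 × 25/22 = 325.00 → 325.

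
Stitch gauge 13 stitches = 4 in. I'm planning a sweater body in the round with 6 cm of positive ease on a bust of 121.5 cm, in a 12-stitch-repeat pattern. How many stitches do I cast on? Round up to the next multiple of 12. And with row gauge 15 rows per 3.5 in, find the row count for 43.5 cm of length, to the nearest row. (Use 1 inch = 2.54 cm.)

Finished = 121.5 + 6 = 127.5 cm.
127.5 cm × 1/2.54 = 50.20 inches.
13/4 = 3.25 sts per in; 50.20 × 3.25 = 163.14 sts.
Next multiple of 12 → 168.
43.5 cm = 17.13 inches; × 4.286 = 73.40 → 73 rows.

Cast on 168 stitches; work 73 rows.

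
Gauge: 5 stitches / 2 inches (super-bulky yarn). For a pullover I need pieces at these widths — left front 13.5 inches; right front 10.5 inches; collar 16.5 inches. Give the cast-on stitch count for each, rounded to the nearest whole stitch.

Rate = 5/2 = 2.5 sts per in.
left front: 13.5 × 2.5 = 33.75 → 34.
right front: 10.5 × 2.5 = 26.25 → 26.
collar: 16.5 × 2.5 = 41.25 → 41.

left front 34; right front 26; collar 41.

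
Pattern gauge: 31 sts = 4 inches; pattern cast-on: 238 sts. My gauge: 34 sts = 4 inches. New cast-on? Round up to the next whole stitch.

262 stitches.

Scale factor = 34 / 31 = 1.097.
238 × 34 / 31 = 261.03 sts.
→ 262 sts.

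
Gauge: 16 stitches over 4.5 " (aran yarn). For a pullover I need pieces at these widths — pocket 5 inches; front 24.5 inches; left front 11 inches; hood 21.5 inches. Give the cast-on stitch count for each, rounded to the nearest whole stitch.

Rate = 16/4.5 = 3.556 sts per in.
pocket: 5 × 3.556 = 17.78 → 18.
front: 24.5 × 3.556 = 87.11 → 87.
left front: 11 × 3.556 = 39.11 → 39.
hood: 21.5 × 3.556 = 76.44 → 76.

pocket 18; front 87; left front 39; hood 76.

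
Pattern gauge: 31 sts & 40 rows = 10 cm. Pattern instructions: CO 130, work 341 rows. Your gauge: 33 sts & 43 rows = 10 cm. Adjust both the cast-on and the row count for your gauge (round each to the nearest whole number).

Stitches: 130 × 33/31 = 138.39 → 138.
Rows: 341 × 43/40 = 366.57 → 367.

Cast on 138 stitches; work 367 rows.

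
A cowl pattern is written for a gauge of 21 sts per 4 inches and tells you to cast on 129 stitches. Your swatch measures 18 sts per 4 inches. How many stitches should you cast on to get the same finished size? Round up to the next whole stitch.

Cast on 111 stitches.

Scale factor = 18 / 21 = 0.857.
129 × 18 / 21 = 110.57 sts.
→ 111 sts.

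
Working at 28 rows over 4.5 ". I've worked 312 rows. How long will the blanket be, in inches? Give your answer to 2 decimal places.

28 rows / 4.5 inch = 6.222 rows per inch.
312 / 6.222 = 50.143 inches.

50.14 inches.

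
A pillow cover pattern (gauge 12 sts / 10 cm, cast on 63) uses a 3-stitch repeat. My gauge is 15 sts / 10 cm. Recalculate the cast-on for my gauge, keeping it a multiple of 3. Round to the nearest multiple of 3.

63 × 15 / 12 = 78.75.
Nearest multiple of 3: 78.

Cast on 78 stitches.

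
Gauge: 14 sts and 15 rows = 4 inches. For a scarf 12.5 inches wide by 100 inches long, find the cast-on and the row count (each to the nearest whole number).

Cast on 44 stitches and work 375 rows.

Stitch gauge = 14/4 = 3.5 sts/in; 12.5 × 3.5 = 43.75 → 44 sts.
Row gauge = 15/4 = 3.75 rows/in; 100 × 3.75 = 375.00 → 375 rows.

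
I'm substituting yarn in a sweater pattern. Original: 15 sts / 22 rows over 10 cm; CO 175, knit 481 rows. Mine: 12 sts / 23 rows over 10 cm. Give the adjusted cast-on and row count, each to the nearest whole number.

Stitches: 175 × 12/15 = 140.00 → 140.
Rows: 481 × 23/22 = 502.86 → 503.

Cast on 140 stitches; work 503 rows.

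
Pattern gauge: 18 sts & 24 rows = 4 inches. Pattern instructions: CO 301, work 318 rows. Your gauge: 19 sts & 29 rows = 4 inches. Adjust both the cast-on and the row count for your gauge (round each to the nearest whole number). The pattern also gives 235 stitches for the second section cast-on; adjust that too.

Cast on 318 stitches; work 384 rows; second section cast-on 248 stitches.

Stitches: 301 × 19/18 = 317.72 → 318.
Rows: 318 × 29/24 = 384.25 → 384.
second section cast-on: 235 × 19/18 = 248.06 → 248.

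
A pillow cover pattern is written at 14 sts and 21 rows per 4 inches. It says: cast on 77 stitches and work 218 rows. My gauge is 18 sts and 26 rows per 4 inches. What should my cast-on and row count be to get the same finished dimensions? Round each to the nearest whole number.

Stitches: 77 × 18/14 = 99.00 → 99.
Rows: 218 × 26/21 = 269.90 → 270.

Cast on 99 stitches; work 270 rows.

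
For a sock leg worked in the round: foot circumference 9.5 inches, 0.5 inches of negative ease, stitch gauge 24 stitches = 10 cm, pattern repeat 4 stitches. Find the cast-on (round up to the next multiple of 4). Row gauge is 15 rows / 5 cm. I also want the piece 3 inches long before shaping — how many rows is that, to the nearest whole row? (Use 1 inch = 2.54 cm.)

Finished = 9.5 − 0.5 = 9 inches.
9 inches × 2.54 = 22.86 cm.
24/10 = 2.4 sts per cm; 22.86 × 2.4 = 54.86 sts.
Next multiple of 4 → 56.
3 inches = 7.62 cm; × 3 = 22.86 → 23 rows.

Cast on 56 stitches; work 23 rows.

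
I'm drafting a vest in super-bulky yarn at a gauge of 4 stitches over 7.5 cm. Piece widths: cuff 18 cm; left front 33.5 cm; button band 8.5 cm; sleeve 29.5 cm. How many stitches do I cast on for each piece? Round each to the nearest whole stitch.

cuff 10; left front 18; button band 5; sleeve 16.

Rate = 4/7.5 = 0.533 sts per cm.
cuff: 18 × 0.533 = 9.60 → 10.
left front: 33.5 × 0.533 = 17.87 → 18.
button band: 8.5 × 0.533 = 4.53 → 5.
sleeve: 29.5 × 0.533 = 15.73 → 16.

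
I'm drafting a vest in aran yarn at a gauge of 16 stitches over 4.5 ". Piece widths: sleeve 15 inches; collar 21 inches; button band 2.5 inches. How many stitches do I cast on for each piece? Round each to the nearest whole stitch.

Rate = 16/4.5 = 3.556 sts per in.
sleeve: 15 × 3.556 = 53.33 → 53.
collar: 21 × 3.556 = 74.67 → 75.
button band: 2.5 × 3.556 = 8.89 → 9.

sleeve 53; collar 75; button band 9.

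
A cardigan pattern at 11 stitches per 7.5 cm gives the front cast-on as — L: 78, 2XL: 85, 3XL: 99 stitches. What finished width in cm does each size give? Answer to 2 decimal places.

L 53.18 cm; 2XL 57.95 cm; 3XL 67.50 cm.

11/7.5 = 1.467 sts per cm.
L: 78 / 1.467 = 53.182 → 53.18 cm.
2XL: 85 / 1.467 = 57.955 → 57.95 cm.
3XL: 99 / 1.467 = 67.500 → 67.50 cm.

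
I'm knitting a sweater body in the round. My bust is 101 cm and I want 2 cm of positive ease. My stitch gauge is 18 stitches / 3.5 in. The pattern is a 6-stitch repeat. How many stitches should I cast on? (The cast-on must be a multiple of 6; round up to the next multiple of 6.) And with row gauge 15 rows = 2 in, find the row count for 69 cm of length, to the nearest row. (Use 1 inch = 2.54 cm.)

Finished = 101 + 2 = 103 cm.
103 cm × 1/2.54 = 40.55 inches.
18/3.5 = 5.143 sts per in; 40.55 × 5.143 = 208.55 sts.
Next multiple of 6 → 210.
69 cm = 27.17 inches; × 7.5 = 203.74 → 204 rows.

Cast on 210 stitches; work 204 rows.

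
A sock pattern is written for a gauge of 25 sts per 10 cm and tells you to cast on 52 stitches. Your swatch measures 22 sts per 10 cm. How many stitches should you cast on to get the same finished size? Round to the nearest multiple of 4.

44 stitches.

Scale factor = 22 / 25 = 0.880.
52 × 22 / 25 = 45.76 sts.
→ 44 sts.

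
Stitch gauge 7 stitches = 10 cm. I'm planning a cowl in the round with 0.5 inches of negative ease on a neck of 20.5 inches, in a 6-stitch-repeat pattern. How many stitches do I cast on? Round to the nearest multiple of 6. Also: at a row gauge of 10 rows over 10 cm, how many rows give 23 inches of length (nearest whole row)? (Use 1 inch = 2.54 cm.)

Cast on 36 stitches; work 58 rows.

Finished = 20.5 − 0.5 = 20 inches.
20 inches × 2.54 = 50.80 cm.
7/10 = 0.7 sts per cm; 50.80 × 0.7 = 35.56 sts.
Nearest multiple of 6 → 36.
23 inches = 58.42 cm; × 1 = 58.42 → 58 rows.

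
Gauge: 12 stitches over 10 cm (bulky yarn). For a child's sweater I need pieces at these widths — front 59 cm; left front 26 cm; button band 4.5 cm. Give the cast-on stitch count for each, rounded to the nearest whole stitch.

front 71; left front 31; button band 5.

Rate = 12/10 = 1.2 sts per cm.
front: 59 × 1.2 = 70.80 → 71.
left front: 26 × 1.2 = 31.20 → 31.
button band: 4.5 × 1.2 = 5.40 → 5.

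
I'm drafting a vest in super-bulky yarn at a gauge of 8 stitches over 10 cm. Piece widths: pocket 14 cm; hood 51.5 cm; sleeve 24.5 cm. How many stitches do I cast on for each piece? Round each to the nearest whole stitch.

Rate = 8/10 = 0.8 sts per cm.
pocket: 14 × 0.8 = 11.20 → 11.
hood: 51.5 × 0.8 = 41.20 → 41.
sleeve: 24.5 × 0.8 = 19.60 → 20.

pocket 11; hood 41; sleeve 20.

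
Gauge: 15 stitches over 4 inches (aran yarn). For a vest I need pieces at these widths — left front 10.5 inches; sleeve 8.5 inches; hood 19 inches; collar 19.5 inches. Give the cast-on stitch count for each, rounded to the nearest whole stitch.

left front 39; sleeve 32; hood 71; collar 73.

Rate = 15/4 = 3.75 sts per in.
left front: 10.5 × 3.75 = 39.38 → 39.
sleeve: 8.5 × 3.75 = 31.88 → 32.
hood: 19 × 3.75 = 71.25 → 71.
collar: 19.5 × 3.75 = 73.12 → 73.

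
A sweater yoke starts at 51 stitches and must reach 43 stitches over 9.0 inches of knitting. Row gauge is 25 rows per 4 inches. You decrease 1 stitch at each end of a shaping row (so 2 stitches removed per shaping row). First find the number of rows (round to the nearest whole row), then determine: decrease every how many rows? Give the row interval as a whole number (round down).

Rows = 9.0 × 6.25 = 56.2 → 56 rows.
Stitches to remove: 8 → 4 shaping rows (at 2 st each).
56 / 4 = 14.00 → every 14 rows.

Decrease every 14th row.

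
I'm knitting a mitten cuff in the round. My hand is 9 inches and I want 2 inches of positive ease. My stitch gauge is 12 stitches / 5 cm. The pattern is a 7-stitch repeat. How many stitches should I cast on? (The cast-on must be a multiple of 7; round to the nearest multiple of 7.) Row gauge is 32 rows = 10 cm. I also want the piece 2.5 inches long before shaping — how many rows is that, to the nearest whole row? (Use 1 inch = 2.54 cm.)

Finished = 9 + 2 = 11 inches.
11 inches × 2.54 = 27.94 cm.
12/5 = 2.4 sts per cm; 27.94 × 2.4 = 67.06 sts.
Nearest multiple of 7 → 70.
2.5 inches = 6.35 cm; × 3.2 = 20.32 → 20 rows.

Cast on 70 stitches; work 20 rows.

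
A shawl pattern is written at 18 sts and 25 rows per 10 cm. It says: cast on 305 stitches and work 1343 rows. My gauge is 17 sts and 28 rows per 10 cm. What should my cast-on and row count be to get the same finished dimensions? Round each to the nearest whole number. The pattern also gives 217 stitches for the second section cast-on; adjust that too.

Cast on 288 stitches; work 1504 rows; second section cast-on 205 stitches.

Stitches: 305 × 17/18 = 288.06 → 288.
Rows: 1343 × 28/25 = 1504.16 → 1504.
second section cast-on: 217 × 17/18 = 204.94 → 205.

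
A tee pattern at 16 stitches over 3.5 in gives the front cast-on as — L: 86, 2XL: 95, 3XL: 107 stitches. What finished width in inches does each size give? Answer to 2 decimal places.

L 18.81 inches; 2XL 20.78 inches; 3XL 23.41 inches.

16/3.5 = 4.571 sts per in.
L: 86 / 4.571 = 18.812 → 18.81 in.
2XL: 95 / 4.571 = 20.781 → 20.78 in.
3XL: 107 / 4.571 = 23.406 → 23.41 in.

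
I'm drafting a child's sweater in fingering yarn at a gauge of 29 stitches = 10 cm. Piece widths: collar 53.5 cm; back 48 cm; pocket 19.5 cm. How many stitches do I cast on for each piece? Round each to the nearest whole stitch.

Rate = 29/10 = 2.9 sts per cm.
collar: 53.5 × 2.9 = 155.15 → 155.
back: 48 × 2.9 = 139.20 → 139.
pocket: 19.5 × 2.9 = 56.55 → 57.

collar 155; back 139; pocket 57.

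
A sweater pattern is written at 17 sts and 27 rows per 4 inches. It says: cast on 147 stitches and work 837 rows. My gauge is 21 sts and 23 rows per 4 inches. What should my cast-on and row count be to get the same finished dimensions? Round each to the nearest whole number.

Cast on 182 stitches; work 713 rows.

Stitches: 147 × 21/17 = 181.59 → 182.
Rows: 837 × 23/27 = 713.00 → 713.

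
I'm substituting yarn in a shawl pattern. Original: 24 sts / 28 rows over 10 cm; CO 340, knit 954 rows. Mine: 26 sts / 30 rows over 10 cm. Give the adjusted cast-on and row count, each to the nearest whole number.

Stitches: 340 × 26/24 = 368.33 → 368.
Rows: 954 × 30/28 = 1022.14 → 1022.

Cast on 368 stitches; work 1022 rows.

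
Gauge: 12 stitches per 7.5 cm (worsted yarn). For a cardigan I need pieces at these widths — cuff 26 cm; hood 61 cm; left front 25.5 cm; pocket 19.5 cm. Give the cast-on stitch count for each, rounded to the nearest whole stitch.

cuff 42; hood 98; left front 41; pocket 31.

Rate = 12/7.5 = 1.6 sts per cm.
cuff: 26 × 1.6 = 41.60 → 42.
hood: 61 × 1.6 = 97.60 → 98.
left front: 25.5 × 1.6 = 40.80 → 41.
pocket: 19.5 × 1.6 = 31.20 → 31.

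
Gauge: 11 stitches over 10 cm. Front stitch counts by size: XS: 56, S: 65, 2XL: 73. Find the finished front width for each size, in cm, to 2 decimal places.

XS 50.91 cm; S 59.09 cm; 2XL 66.36 cm.

11/10 = 1.1 sts per cm.
XS: 56 / 1.1 = 50.909 → 50.91 cm.
S: 65 / 1.1 = 59.091 → 59.09 cm.
2XL: 73 / 1.1 = 66.364 → 66.36 cm.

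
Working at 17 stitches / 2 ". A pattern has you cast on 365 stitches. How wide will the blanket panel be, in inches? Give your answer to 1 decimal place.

42.9 inches.

17 stitches / 2 inch = 8.5 stitches per inch.
365 / 8.5 = 42.94 inches.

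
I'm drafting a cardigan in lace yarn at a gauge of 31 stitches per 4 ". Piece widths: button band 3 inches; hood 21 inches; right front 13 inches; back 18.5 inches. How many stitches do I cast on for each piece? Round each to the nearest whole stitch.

button band 23; hood 163; right front 101; back 143.

Rate = 31/4 = 7.75 sts per in.
button band: 3 × 7.75 = 23.25 → 23.
hood: 21 × 7.75 = 162.75 → 163.
right front: 13 × 7.75 = 100.75 → 101.
back: 18.5 × 7.75 = 143.38 → 143.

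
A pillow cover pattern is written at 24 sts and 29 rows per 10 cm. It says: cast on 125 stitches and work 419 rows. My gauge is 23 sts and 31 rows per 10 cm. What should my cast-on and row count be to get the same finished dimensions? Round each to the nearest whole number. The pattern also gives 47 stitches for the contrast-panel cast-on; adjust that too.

Cast on 120 stitches; work 448 rows; contrast-panel cast-on 45 stitches.

Stitches: 125 × 23/24 = 119.79 → 120.
Rows: 419 × 31/29 = 447.90 → 448.
contrast-panel cast-on: 47 × 23/24 = 45.04 → 45.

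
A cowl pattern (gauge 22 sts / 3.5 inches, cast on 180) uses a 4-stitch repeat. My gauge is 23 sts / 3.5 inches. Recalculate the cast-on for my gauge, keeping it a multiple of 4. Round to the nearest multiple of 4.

180 × 23 / 22 = 188.18.
Nearest multiple of 4: 188.

CO 188 sts.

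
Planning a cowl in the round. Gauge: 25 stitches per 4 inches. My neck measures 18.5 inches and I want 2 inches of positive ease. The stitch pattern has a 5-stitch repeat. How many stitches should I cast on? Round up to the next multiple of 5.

Finished = 18.5 + 2 = 20.5 inches.
25 / 4 = 6.25 sts/in.
20.5 × 6.25 = 128.12 sts.
Next multiple of 5: 130.

Cast on 130 stitches.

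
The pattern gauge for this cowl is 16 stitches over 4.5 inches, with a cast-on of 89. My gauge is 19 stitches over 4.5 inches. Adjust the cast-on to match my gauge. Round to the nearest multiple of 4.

Scale factor = 19 / 16 = 1.188.
89 × 19 / 16 = 105.69 sts.
→ 104 sts.

104 stitches.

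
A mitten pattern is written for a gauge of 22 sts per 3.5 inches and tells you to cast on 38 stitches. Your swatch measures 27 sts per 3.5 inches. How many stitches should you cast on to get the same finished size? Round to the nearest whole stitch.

Scale factor = 27 / 22 = 1.227.
38 × 27 / 22 = 46.64 sts.
→ 47 sts.

CO 47 sts.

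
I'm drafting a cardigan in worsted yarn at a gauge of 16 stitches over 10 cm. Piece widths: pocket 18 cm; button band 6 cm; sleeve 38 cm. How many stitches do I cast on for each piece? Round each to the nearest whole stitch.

pocket 29; button band 10; sleeve 61.

Rate = 16/10 = 1.6 sts per cm.
pocket: 18 × 1.6 = 28.80 → 29.
button band: 6 × 1.6 = 9.60 → 10.
sleeve: 38 × 1.6 = 60.80 → 61.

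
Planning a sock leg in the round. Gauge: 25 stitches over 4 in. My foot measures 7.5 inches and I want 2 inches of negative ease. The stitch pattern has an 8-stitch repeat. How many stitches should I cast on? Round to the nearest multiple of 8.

Finished = 7.5 − 2 = 5.5 inches.
25 / 4 = 6.25 sts/in.
5.5 × 6.25 = 34.38 sts.
Nearest multiple of 8: 32.

Cast on 32 stitches.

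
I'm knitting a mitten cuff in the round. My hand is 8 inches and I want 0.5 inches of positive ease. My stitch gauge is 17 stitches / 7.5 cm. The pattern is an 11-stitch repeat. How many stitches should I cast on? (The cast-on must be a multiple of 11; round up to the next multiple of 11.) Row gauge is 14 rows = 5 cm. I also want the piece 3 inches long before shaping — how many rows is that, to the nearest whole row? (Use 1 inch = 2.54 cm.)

Finished = 8 + 0.5 = 8.5 inches.
8.5 inches × 2.54 = 21.59 cm.
17/7.5 = 2.267 sts per cm; 21.59 × 2.267 = 48.94 sts.
Next multiple of 11 → 55.
3 inches = 7.62 cm; × 2.8 = 21.34 → 21 rows.

Cast on 55 stitches; work 21 rows.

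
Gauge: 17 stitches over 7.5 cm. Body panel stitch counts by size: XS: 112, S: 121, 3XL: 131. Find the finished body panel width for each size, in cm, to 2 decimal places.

17/7.5 = 2.267 sts per cm.
XS: 112 / 2.267 = 49.412 → 49.41 cm.
S: 121 / 2.267 = 53.382 → 53.38 cm.
3XL: 131 / 2.267 = 57.794 → 57.79 cm.

XS 49.41 cm; S 53.38 cm; 3XL 57.79 cm.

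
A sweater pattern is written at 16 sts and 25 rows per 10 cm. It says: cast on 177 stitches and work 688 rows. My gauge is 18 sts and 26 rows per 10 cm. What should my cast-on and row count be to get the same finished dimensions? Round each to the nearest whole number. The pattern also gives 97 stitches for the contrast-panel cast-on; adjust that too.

Cast on 199 stitches; work 716 rows; contrast-panel cast-on 109 stitches.

Stitches: 177 × 18/16 = 199.12 → 199.
Rows: 688 × 26/25 = 715.52 → 716.
contrast-panel cast-on: 97 × 18/16 = 109.12 → 109.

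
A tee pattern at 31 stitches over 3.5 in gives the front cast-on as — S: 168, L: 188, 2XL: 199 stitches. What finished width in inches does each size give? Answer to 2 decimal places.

31/3.5 = 8.857 sts per in.
S: 168 / 8.857 = 18.968 → 18.97 in.
L: 188 / 8.857 = 21.226 → 21.23 in.
2XL: 199 / 8.857 = 22.468 → 22.47 in.

S 18.97 inches; L 21.23 inches; 2XL 22.47 inches.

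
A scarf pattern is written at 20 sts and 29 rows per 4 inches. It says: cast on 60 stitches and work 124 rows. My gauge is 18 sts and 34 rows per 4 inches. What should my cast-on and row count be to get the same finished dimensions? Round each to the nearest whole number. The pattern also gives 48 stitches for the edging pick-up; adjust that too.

Cast on 54 stitches; work 145 rows; edging pick-up 43 stitches.

Stitches: 60 × 18/20 = 54.00 → 54.
Rows: 124 × 34/29 = 145.38 → 145.
edging pick-up: 48 × 18/20 = 43.20 → 43.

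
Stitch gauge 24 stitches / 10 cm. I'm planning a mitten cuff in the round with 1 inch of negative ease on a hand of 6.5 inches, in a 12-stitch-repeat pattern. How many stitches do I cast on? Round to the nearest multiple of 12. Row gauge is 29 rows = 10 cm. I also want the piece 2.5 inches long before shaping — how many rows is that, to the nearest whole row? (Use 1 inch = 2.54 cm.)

Finished = 6.5 − 1 = 5.5 inches.
5.5 inches × 2.54 = 13.97 cm.
24/10 = 2.4 sts per cm; 13.97 × 2.4 = 33.53 sts.
Nearest multiple of 12 → 36.
2.5 inches = 6.35 cm; × 2.9 = 18.41 → 18 rows.

Cast on 36 stitches; work 18 rows.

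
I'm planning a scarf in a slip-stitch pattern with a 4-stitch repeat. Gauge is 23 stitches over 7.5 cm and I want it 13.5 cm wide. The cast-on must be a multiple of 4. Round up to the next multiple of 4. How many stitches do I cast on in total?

23 / 7.5 = 3.067 sts per cm.
13.5 × 3.067 = 41.40 sts.
Next multiple of 4: 44.

Cast on 44 stitches.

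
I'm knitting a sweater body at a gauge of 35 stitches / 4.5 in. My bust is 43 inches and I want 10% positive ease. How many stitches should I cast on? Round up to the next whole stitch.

Finished = 43 × 1.10 = 47.30 in.
35 / 4.5 = 7.778 sts per inch.
47.30 × 7.778 = 367.89 sts.
→ 368 sts.

368 stitches.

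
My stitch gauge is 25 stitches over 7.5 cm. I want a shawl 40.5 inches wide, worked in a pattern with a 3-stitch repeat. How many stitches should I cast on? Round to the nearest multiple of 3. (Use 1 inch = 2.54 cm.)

40.5 in = 40.5 × 2.54 = 102.87 cm.
25 / 7.5 = 3.333 sts/cm.
102.87 × 3.333 = 342.90 sts.
→ 342.

CO 342 sts.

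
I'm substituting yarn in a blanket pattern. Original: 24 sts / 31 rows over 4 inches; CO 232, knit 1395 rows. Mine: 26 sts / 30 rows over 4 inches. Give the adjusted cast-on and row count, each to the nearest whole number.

Cast on 251 stitches; work 1350 rows.

Stitches: 232 × 26/24 = 251.33 → 251.
Rows: 1395 × 30/31 = 1350.00 → 1350.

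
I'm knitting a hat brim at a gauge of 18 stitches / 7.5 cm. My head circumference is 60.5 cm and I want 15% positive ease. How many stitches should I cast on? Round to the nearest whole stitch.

Finished = 60.5 × 1.15 = 69.58 cm.
18 / 7.5 = 2.4 sts per cm.
69.58 × 2.4 = 166.98 sts.
→ 167 sts.

167 stitches.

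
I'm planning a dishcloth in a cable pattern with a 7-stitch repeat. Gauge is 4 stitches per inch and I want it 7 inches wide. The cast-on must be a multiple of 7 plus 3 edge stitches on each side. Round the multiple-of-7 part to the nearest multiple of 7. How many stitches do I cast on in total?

Cast on 27 stitches.

4 / 1 = 4 sts per inch.
7 × 4 = 28.00 sts.
Less 6 edge sts → 22.00 for the repeat.
Nearest multiple of 7: 21.
Add back 6 edge sts → 27.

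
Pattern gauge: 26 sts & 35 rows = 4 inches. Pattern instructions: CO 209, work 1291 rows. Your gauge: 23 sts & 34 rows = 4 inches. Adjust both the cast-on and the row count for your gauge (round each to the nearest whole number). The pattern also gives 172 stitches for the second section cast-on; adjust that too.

Cast on 185 stitches; work 1254 rows; second section cast-on 152 stitches.

Stitches: 209 × 23/26 = 184.88 → 185.
Rows: 1291 × 34/35 = 1254.11 → 1254.
second section cast-on: 172 × 23/26 = 152.15 → 152.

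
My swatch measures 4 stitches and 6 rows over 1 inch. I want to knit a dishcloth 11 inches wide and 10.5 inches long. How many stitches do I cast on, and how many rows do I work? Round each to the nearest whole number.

Cast on 44 stitches and work 63 rows.

Stitch gauge = 4/1 = 4 sts/in; 11 × 4 = 44.00 → 44 sts.
Row gauge = 6/1 = 6 rows/in; 10.5 × 6 = 63.00 → 63 rows.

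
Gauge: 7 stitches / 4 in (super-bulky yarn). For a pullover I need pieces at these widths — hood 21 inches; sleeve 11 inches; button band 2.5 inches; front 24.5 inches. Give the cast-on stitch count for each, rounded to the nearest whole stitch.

Rate = 7/4 = 1.75 sts per in.
hood: 21 × 1.75 = 36.75 → 37.
sleeve: 11 × 1.75 = 19.25 → 19.
button band: 2.5 × 1.75 = 4.38 → 4.
front: 24.5 × 1.75 = 42.88 → 43.

hood 37; sleeve 19; button band 4; front 43.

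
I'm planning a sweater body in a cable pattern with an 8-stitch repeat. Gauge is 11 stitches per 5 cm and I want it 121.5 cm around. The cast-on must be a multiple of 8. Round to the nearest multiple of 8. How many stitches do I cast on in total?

11 / 5 = 2.2 sts per cm.
121.5 × 2.2 = 267.30 sts.
Nearest multiple of 8: 264.

CO 264 sts.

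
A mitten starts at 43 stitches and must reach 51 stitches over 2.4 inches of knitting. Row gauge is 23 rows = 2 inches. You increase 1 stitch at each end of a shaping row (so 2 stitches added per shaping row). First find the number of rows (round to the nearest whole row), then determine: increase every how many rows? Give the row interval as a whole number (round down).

Increase every 7th row.

Rows = 2.4 × 11.5 = 27.6 → 28 rows.
Stitches to add: 8 → 4 shaping rows (at 2 st each).
28 / 4 = 7.00 → every 7 rows.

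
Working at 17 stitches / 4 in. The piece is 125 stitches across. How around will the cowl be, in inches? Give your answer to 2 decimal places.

29.41 inches.

17 stitches / 4 inch = 4.25 stitches per inch.
125 / 4.25 = 29.412 inches.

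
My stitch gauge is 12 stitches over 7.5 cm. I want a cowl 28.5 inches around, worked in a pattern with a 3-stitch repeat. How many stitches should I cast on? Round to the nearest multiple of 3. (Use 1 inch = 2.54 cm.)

28.5 in = 28.5 × 2.54 = 72.39 cm.
12 / 7.5 = 1.6 sts/cm.
72.39 × 1.6 = 115.82 sts.
→ 117.

CO 117 sts.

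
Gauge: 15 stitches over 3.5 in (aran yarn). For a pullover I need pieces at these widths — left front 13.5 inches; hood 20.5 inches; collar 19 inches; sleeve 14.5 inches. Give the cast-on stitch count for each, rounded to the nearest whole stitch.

left front 58; hood 88; collar 81; sleeve 62.

Rate = 15/3.5 = 4.286 sts per in.
left front: 13.5 × 4.286 = 57.86 → 58.
hood: 20.5 × 4.286 = 87.86 → 88.
collar: 19 × 4.286 = 81.43 → 81.
sleeve: 14.5 × 4.286 = 62.14 → 62.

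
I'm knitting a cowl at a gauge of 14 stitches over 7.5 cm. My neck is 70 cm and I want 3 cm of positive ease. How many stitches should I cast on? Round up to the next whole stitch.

CO 137 sts.

Finished = 70 + 3 = 73 cm.
14 / 7.5 = 1.867 sts per cm.
73.00 × 1.867 = 136.27 sts.
→ 137 sts.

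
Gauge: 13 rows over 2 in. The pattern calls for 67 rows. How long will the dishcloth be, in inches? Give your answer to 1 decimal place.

10.3 inches.

13 rows / 2 inch = 6.5 rows per inch.
67 / 6.5 = 10.31 inches.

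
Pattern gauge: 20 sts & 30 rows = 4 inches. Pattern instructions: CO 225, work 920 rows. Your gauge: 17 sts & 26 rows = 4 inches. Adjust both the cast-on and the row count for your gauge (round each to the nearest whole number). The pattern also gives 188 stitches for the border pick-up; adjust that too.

Stitches: 225 × 17/20 = 191.25 → 191.
Rows: 920 × 26/30 = 797.33 → 797.
border pick-up: 188 × 17/20 = 159.80 → 160.

Cast on 191 stitches; work 797 rows; border pick-up 160 stitches.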